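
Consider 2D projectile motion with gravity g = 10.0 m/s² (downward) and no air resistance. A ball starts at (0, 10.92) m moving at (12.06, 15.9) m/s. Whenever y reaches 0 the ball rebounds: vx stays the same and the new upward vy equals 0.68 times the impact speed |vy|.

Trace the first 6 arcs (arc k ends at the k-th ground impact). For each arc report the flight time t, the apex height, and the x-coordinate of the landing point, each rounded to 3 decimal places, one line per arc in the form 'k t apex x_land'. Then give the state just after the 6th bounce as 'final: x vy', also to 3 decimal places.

1 3.761 23.560 45.354
2 2.952 10.894 80.958
3 2.007 5.038 105.168
4 1.365 2.329 121.632
5 0.928 1.077 132.826
6 0.631 0.498 140.439
final: 140.439 2.146

Arc 1: start y=10.920, vy=15.900 → t=3.761, apex=23.560, x_land=45.354, impact vy=-21.707
  bounce: vy ← 0.68·21.707 = 14.761
Arc 2: start y=0.000, vy=14.761 → t=2.952, apex=10.894, x_land=80.958, impact vy=-14.761
  bounce: vy ← 0.68·14.761 = 10.037
Arc 3: start y=0.000, vy=10.037 → t=2.007, apex=5.038, x_land=105.168, impact vy=-10.037
  bounce: vy ← 0.68·10.037 = 6.825
Arc 4: start y=0.000, vy=6.825 → t=1.365, apex=2.329, x_land=121.632, impact vy=-6.825
  bounce: vy ← 0.68·6.825 = 4.641
Arc 5: start y=0.000, vy=4.641 → t=0.928, apex=1.077, x_land=132.826, impact vy=-4.641
  bounce: vy ← 0.68·4.641 = 3.156
Arc 6: start y=0.000, vy=3.156 → t=0.631, apex=0.498, x_land=140.439, impact vy=-3.156
  bounce: vy ← 0.68·3.156 = 2.146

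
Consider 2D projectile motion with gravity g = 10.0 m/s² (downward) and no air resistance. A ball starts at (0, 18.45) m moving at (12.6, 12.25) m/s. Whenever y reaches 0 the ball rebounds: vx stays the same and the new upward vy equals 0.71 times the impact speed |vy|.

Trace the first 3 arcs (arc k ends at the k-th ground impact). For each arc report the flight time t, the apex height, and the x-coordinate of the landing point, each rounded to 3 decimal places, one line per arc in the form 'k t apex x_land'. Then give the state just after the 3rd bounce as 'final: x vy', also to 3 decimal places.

1 3.503 25.953 44.142
2 3.235 13.083 84.905
3 2.297 6.595 113.847
final: 113.847 8.154

Arc 1: start y=18.450, vy=12.250 → t=3.503, apex=25.953, x_land=44.142, impact vy=-22.783
  bounce: vy ← 0.71·22.783 = 16.176
Arc 2: start y=0.000, vy=16.176 → t=3.235, apex=13.083, x_land=84.905, impact vy=-16.176
  bounce: vy ← 0.71·16.176 = 11.485
Arc 3: start y=0.000, vy=11.485 → t=2.297, apex=6.595, x_land=113.847, impact vy=-11.485
  bounce: vy ← 0.71·11.485 = 8.154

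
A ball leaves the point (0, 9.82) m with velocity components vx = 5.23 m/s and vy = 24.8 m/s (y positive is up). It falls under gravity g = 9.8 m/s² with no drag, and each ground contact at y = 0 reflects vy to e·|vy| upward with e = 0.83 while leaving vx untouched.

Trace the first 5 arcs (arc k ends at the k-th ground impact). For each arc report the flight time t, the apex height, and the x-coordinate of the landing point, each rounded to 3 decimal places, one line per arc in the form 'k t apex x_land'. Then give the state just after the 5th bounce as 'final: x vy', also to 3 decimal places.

Arc 1: start y=9.820, vy=24.800 → t=5.430, apex=41.200, x_land=28.400, impact vy=-28.417
  bounce: vy ← 0.83·28.417 = 23.586
Arc 2: start y=0.000, vy=23.586 → t=4.813, apex=28.382, x_land=53.575, impact vy=-23.586
  bounce: vy ← 0.83·23.586 = 19.576
Arc 3: start y=0.000, vy=19.576 → t=3.995, apex=19.553, x_land=74.469, impact vy=-19.576
  bounce: vy ← 0.83·19.576 = 16.248
Arc 4: start y=0.000, vy=16.248 → t=3.316, apex=13.470, x_land=91.812, impact vy=-16.248
  bounce: vy ← 0.83·16.248 = 13.486
Arc 5: start y=0.000, vy=13.486 → t=2.752, apex=9.279, x_land=106.206, impact vy=-13.486
  bounce: vy ← 0.83·13.486 = 11.193

1 5.430 41.200 28.400
2 4.813 28.382 53.575
3 3.995 19.553 74.469
4 3.316 13.470 91.812
5 2.752 9.279 106.206
final: 106.206 11.193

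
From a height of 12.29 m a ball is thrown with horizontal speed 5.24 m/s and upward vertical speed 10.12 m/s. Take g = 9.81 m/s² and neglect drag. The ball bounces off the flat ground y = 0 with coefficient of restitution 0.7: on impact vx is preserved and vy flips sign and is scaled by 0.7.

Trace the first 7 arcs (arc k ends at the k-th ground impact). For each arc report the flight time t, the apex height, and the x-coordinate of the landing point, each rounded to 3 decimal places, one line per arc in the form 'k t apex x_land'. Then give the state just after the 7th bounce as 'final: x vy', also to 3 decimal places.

1 2.921 17.510 15.306
2 2.645 8.580 29.167
3 1.852 4.204 38.869
4 1.296 2.060 45.661
5 0.907 1.009 50.415
6 0.635 0.495 53.743
7 0.445 0.242 56.072
final: 56.072 1.526

Arc 1: start y=12.290, vy=10.120 → t=2.921, apex=17.510, x_land=15.306, impact vy=-18.535
  bounce: vy ← 0.7·18.535 = 12.974
Arc 2: start y=0.000, vy=12.974 → t=2.645, apex=8.580, x_land=29.167, impact vy=-12.974
  bounce: vy ← 0.7·12.974 = 9.082
Arc 3: start y=0.000, vy=9.082 → t=1.852, apex=4.204, x_land=38.869, impact vy=-9.082
  bounce: vy ← 0.7·9.082 = 6.357
Arc 4: start y=0.000, vy=6.357 → t=1.296, apex=2.060, x_land=45.661, impact vy=-6.357
  bounce: vy ← 0.7·6.357 = 4.450
Arc 5: start y=0.000, vy=4.450 → t=0.907, apex=1.009, x_land=50.415, impact vy=-4.450
  bounce: vy ← 0.7·4.450 = 3.115
Arc 6: start y=0.000, vy=3.115 → t=0.635, apex=0.495, x_land=53.743, impact vy=-3.115
  bounce: vy ← 0.7·3.115 = 2.181
Arc 7: start y=0.000, vy=2.181 → t=0.445, apex=0.242, x_land=56.072, impact vy=-2.181
  bounce: vy ← 0.7·2.181 = 1.526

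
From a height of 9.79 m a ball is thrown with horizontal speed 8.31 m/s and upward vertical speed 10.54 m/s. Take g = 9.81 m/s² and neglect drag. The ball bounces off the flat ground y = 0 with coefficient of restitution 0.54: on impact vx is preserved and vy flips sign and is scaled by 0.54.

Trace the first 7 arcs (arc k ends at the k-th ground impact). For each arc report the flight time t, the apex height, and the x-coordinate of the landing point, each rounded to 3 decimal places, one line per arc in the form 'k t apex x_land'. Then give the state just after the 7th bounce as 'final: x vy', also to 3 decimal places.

1 2.849 15.452 23.678
2 1.917 4.506 39.607
3 1.035 1.314 48.209
4 0.559 0.383 52.854
5 0.302 0.112 55.362
6 0.163 0.033 56.717
7 0.088 0.009 57.448
final: 57.448 0.233

Arc 1: start y=9.790, vy=10.540 → t=2.849, apex=15.452, x_land=23.678, impact vy=-17.412
  bounce: vy ← 0.54·17.412 = 9.402
Arc 2: start y=0.000, vy=9.402 → t=1.917, apex=4.506, x_land=39.607, impact vy=-9.402
  bounce: vy ← 0.54·9.402 = 5.077
Arc 3: start y=0.000, vy=5.077 → t=1.035, apex=1.314, x_land=48.209, impact vy=-5.077
  bounce: vy ← 0.54·5.077 = 2.742
Arc 4: start y=0.000, vy=2.742 → t=0.559, apex=0.383, x_land=52.854, impact vy=-2.742
  bounce: vy ← 0.54·2.742 = 1.481
Arc 5: start y=0.000, vy=1.481 → t=0.302, apex=0.112, x_land=55.362, impact vy=-1.481
  bounce: vy ← 0.54·1.481 = 0.799
Arc 6: start y=0.000, vy=0.799 → t=0.163, apex=0.033, x_land=56.717, impact vy=-0.799
  bounce: vy ← 0.54·0.799 = 0.432
Arc 7: start y=0.000, vy=0.432 → t=0.088, apex=0.009, x_land=57.448, impact vy=-0.432
  bounce: vy ← 0.54·0.432 = 0.233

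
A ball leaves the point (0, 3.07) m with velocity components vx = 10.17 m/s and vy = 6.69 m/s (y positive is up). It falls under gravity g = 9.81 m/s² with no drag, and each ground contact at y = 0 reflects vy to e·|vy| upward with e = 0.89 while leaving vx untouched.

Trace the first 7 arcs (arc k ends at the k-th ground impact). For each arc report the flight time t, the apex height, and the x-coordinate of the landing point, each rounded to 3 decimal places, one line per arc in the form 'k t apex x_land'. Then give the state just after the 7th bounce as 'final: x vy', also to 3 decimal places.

Arc 1: start y=3.070, vy=6.690 → t=1.726, apex=5.351, x_land=17.558, impact vy=-10.246
  bounce: vy ← 0.89·10.246 = 9.119
Arc 2: start y=0.000, vy=9.119 → t=1.859, apex=4.239, x_land=36.466, impact vy=-9.119
  bounce: vy ← 0.89·9.119 = 8.116
Arc 3: start y=0.000, vy=8.116 → t=1.655, apex=3.357, x_land=53.294, impact vy=-8.116
  bounce: vy ← 0.89·8.116 = 7.223
Arc 4: start y=0.000, vy=7.223 → t=1.473, apex=2.659, x_land=68.271, impact vy=-7.223
  bounce: vy ← 0.89·7.223 = 6.429
Arc 5: start y=0.000, vy=6.429 → t=1.311, apex=2.107, x_land=81.601, impact vy=-6.429
  bounce: vy ← 0.89·6.429 = 5.722
Arc 6: start y=0.000, vy=5.722 → t=1.166, apex=1.669, x_land=93.464, impact vy=-5.722
  bounce: vy ← 0.89·5.722 = 5.092
Arc 7: start y=0.000, vy=5.092 → t=1.038, apex=1.322, x_land=104.022, impact vy=-5.092
  bounce: vy ← 0.89·5.092 = 4.532

1 1.726 5.351 17.558
2 1.859 4.239 36.466
3 1.655 3.357 53.294
4 1.473 2.659 68.271
5 1.311 2.107 81.601
6 1.166 1.669 93.464
7 1.038 1.322 104.022
final: 104.022 4.532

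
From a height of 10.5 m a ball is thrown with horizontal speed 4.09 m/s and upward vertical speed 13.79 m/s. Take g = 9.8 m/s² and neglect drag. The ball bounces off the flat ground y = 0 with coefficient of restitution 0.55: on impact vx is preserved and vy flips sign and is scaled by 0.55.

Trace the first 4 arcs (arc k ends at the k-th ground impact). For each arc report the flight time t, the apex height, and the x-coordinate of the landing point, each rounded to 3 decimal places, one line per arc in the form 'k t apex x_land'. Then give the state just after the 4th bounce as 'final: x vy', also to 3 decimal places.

1 3.438 20.202 14.060
2 2.234 6.111 23.195
3 1.228 1.849 28.219
4 0.676 0.559 30.983
final: 30.983 1.821

Arc 1: start y=10.500, vy=13.790 → t=3.438, apex=20.202, x_land=14.060, impact vy=-19.899
  bounce: vy ← 0.55·19.899 = 10.944
Arc 2: start y=0.000, vy=10.944 → t=2.234, apex=6.111, x_land=23.195, impact vy=-10.944
  bounce: vy ← 0.55·10.944 = 6.019
Arc 3: start y=0.000, vy=6.019 → t=1.228, apex=1.849, x_land=28.219, impact vy=-6.019
  bounce: vy ← 0.55·6.019 = 3.311
Arc 4: start y=0.000, vy=3.311 → t=0.676, apex=0.559, x_land=30.983, impact vy=-3.311
  bounce: vy ← 0.55·3.311 = 1.821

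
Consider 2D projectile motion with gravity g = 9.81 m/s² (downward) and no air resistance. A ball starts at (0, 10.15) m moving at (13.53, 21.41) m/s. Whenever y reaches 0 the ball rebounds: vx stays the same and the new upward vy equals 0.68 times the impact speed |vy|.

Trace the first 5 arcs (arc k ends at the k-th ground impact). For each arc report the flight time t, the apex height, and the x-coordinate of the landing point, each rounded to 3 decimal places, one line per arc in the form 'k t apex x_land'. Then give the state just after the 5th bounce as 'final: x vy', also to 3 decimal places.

1 4.796 33.513 64.895
2 3.555 15.497 112.993
3 2.417 7.166 145.699
4 1.644 3.313 167.940
5 1.118 1.532 183.063
final: 183.063 3.728

Arc 1: start y=10.150, vy=21.410 → t=4.796, apex=33.513, x_land=64.895, impact vy=-25.642
  bounce: vy ← 0.68·25.642 = 17.437
Arc 2: start y=0.000, vy=17.437 → t=3.555, apex=15.497, x_land=112.993, impact vy=-17.437
  bounce: vy ← 0.68·17.437 = 11.857
Arc 3: start y=0.000, vy=11.857 → t=2.417, apex=7.166, x_land=145.699, impact vy=-11.857
  bounce: vy ← 0.68·11.857 = 8.063
Arc 4: start y=0.000, vy=8.063 → t=1.644, apex=3.313, x_land=167.940, impact vy=-8.063
  bounce: vy ← 0.68·8.063 = 5.483
Arc 5: start y=0.000, vy=5.483 → t=1.118, apex=1.532, x_land=183.063, impact vy=-5.483
  bounce: vy ← 0.68·5.483 = 3.728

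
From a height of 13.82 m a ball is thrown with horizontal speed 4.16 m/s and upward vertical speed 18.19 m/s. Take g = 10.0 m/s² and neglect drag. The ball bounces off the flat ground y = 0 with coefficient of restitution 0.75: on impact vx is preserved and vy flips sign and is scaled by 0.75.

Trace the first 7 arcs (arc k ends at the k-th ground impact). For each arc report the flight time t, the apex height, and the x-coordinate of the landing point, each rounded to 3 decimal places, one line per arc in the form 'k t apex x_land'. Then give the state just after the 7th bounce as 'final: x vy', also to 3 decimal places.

1 4.283 30.364 17.819
2 3.696 17.080 33.196
3 2.772 9.607 44.729
4 2.079 5.404 53.378
5 1.559 3.040 59.866
6 1.170 1.710 64.731
7 0.877 0.962 68.380
final: 68.380 3.289

Arc 1: start y=13.820, vy=18.190 → t=4.283, apex=30.364, x_land=17.819, impact vy=-24.643
  bounce: vy ← 0.75·24.643 = 18.482
Arc 2: start y=0.000, vy=18.482 → t=3.696, apex=17.080, x_land=33.196, impact vy=-18.482
  bounce: vy ← 0.75·18.482 = 13.862
Arc 3: start y=0.000, vy=13.862 → t=2.772, apex=9.607, x_land=44.729, impact vy=-13.862
  bounce: vy ← 0.75·13.862 = 10.396
Arc 4: start y=0.000, vy=10.396 → t=2.079, apex=5.404, x_land=53.378, impact vy=-10.396
  bounce: vy ← 0.75·10.396 = 7.797
Arc 5: start y=0.000, vy=7.797 → t=1.559, apex=3.040, x_land=59.866, impact vy=-7.797
  bounce: vy ← 0.75·7.797 = 5.848
Arc 6: start y=0.000, vy=5.848 → t=1.170, apex=1.710, x_land=64.731, impact vy=-5.848
  bounce: vy ← 0.75·5.848 = 4.386
Arc 7: start y=0.000, vy=4.386 → t=0.877, apex=0.962, x_land=68.380, impact vy=-4.386
  bounce: vy ← 0.75·4.386 = 3.289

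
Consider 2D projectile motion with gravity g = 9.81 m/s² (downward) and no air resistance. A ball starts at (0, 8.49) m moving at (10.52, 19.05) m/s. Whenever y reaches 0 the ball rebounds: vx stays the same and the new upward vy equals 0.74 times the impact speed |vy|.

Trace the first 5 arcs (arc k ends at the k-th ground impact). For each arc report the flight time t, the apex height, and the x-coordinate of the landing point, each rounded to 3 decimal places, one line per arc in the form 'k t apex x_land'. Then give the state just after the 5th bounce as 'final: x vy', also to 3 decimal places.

1 4.287 26.987 45.104
2 3.471 14.778 81.625
3 2.569 8.092 108.649
4 1.901 4.431 128.648
5 1.407 2.427 143.447
final: 143.447 5.106

Arc 1: start y=8.490, vy=19.050 → t=4.287, apex=26.987, x_land=45.104, impact vy=-23.010
  bounce: vy ← 0.74·23.010 = 17.028
Arc 2: start y=0.000, vy=17.028 → t=3.471, apex=14.778, x_land=81.625, impact vy=-17.028
  bounce: vy ← 0.74·17.028 = 12.600
Arc 3: start y=0.000, vy=12.600 → t=2.569, apex=8.092, x_land=108.649, impact vy=-12.600
  bounce: vy ← 0.74·12.600 = 9.324
Arc 4: start y=0.000, vy=9.324 → t=1.901, apex=4.431, x_land=128.648, impact vy=-9.324
  bounce: vy ← 0.74·9.324 = 6.900
Arc 5: start y=0.000, vy=6.900 → t=1.407, apex=2.427, x_land=143.447, impact vy=-6.900
  bounce: vy ← 0.74·6.900 = 5.106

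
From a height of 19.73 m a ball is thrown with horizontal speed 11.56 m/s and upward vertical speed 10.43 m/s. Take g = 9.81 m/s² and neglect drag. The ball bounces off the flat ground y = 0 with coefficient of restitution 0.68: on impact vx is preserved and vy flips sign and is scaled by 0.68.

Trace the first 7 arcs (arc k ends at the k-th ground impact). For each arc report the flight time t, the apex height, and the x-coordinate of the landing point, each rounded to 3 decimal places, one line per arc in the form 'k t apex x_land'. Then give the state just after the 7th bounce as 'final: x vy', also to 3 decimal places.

Arc 1: start y=19.730, vy=10.430 → t=3.333, apex=25.275, x_land=38.532, impact vy=-22.269
  bounce: vy ← 0.68·22.269 = 15.143
Arc 2: start y=0.000, vy=15.143 → t=3.087, apex=11.687, x_land=74.219, impact vy=-15.143
  bounce: vy ← 0.68·15.143 = 10.297
Arc 3: start y=0.000, vy=10.297 → t=2.099, apex=5.404, x_land=98.487, impact vy=-10.297
  bounce: vy ← 0.68·10.297 = 7.002
Arc 4: start y=0.000, vy=7.002 → t=1.428, apex=2.499, x_land=114.989, impact vy=-7.002
  bounce: vy ← 0.68·7.002 = 4.761
Arc 5: start y=0.000, vy=4.761 → t=0.971, apex=1.155, x_land=126.210, impact vy=-4.761
  bounce: vy ← 0.68·4.761 = 3.238
Arc 6: start y=0.000, vy=3.238 → t=0.660, apex=0.534, x_land=133.841, impact vy=-3.238
  bounce: vy ← 0.68·3.238 = 2.202
Arc 7: start y=0.000, vy=2.202 → t=0.449, apex=0.247, x_land=139.030, impact vy=-2.202
  bounce: vy ← 0.68·2.202 = 1.497

1 3.333 25.275 38.532
2 3.087 11.687 74.219
3 2.099 5.404 98.487
4 1.428 2.499 114.989
5 0.971 1.155 126.210
6 0.660 0.534 133.841
7 0.449 0.247 139.030
final: 139.030 1.497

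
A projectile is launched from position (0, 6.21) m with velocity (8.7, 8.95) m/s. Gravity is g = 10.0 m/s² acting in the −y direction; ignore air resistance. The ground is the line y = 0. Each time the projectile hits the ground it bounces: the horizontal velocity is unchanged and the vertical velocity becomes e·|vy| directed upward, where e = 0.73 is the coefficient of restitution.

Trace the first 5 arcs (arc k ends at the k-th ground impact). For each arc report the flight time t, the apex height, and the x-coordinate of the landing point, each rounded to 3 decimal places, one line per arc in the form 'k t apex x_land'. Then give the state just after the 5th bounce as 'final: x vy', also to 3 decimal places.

Arc 1: start y=6.210, vy=8.950 → t=2.324, apex=10.215, x_land=20.222, impact vy=-14.293
  bounce: vy ← 0.73·14.293 = 10.434
Arc 2: start y=0.000, vy=10.434 → t=2.087, apex=5.444, x_land=38.377, impact vy=-10.434
  bounce: vy ← 0.73·10.434 = 7.617
Arc 3: start y=0.000, vy=7.617 → t=1.523, apex=2.901, x_land=51.631, impact vy=-7.617
  bounce: vy ← 0.73·7.617 = 5.560
Arc 4: start y=0.000, vy=5.560 → t=1.112, apex=1.546, x_land=61.306, impact vy=-5.560
  bounce: vy ← 0.73·5.560 = 4.059
Arc 5: start y=0.000, vy=4.059 → t=0.812, apex=0.824, x_land=68.369, impact vy=-4.059
  bounce: vy ← 0.73·4.059 = 2.963

1 2.324 10.215 20.222
2 2.087 5.444 38.377
3 1.523 2.901 51.631
4 1.112 1.546 61.306
5 0.812 0.824 68.369
final: 68.369 2.963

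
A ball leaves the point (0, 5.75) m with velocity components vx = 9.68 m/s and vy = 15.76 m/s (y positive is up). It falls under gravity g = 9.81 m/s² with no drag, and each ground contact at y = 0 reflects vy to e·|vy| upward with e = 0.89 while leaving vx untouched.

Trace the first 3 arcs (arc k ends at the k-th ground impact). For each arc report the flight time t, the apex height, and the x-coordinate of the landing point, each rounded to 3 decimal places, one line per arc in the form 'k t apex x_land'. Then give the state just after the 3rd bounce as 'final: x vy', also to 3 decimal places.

1 3.544 18.409 34.304
2 3.448 14.582 67.685
3 3.069 11.550 97.394
final: 97.394 13.398

Arc 1: start y=5.750, vy=15.760 → t=3.544, apex=18.409, x_land=34.304, impact vy=-19.005
  bounce: vy ← 0.89·19.005 = 16.915
Arc 2: start y=0.000, vy=16.915 → t=3.448, apex=14.582, x_land=67.685, impact vy=-16.915
  bounce: vy ← 0.89·16.915 = 15.054
Arc 3: start y=0.000, vy=15.054 → t=3.069, apex=11.550, x_land=97.394, impact vy=-15.054
  bounce: vy ← 0.89·15.054 = 13.398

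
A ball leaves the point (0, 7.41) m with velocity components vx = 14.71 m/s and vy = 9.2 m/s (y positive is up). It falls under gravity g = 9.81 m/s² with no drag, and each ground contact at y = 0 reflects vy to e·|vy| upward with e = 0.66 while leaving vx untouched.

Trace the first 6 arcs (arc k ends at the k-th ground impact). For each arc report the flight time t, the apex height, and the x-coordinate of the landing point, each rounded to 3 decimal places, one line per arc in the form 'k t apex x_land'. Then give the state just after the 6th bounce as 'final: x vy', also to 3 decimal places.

1 2.484 11.724 36.537
2 2.041 5.107 66.557
3 1.347 2.225 86.370
4 0.889 0.969 99.446
5 0.587 0.422 108.077
6 0.387 0.184 113.773
final: 113.773 1.254

Arc 1: start y=7.410, vy=9.200 → t=2.484, apex=11.724, x_land=36.537, impact vy=-15.167
  bounce: vy ← 0.66·15.167 = 10.010
Arc 2: start y=0.000, vy=10.010 → t=2.041, apex=5.107, x_land=66.557, impact vy=-10.010
  bounce: vy ← 0.66·10.010 = 6.607
Arc 3: start y=0.000, vy=6.607 → t=1.347, apex=2.225, x_land=86.370, impact vy=-6.607
  bounce: vy ← 0.66·6.607 = 4.360
Arc 4: start y=0.000, vy=4.360 → t=0.889, apex=0.969, x_land=99.446, impact vy=-4.360
  bounce: vy ← 0.66·4.360 = 2.878
Arc 5: start y=0.000, vy=2.878 → t=0.587, apex=0.422, x_land=108.077, impact vy=-2.878
  bounce: vy ← 0.66·2.878 = 1.899
Arc 6: start y=0.000, vy=1.899 → t=0.387, apex=0.184, x_land=113.773, impact vy=-1.899
  bounce: vy ← 0.66·1.899 = 1.254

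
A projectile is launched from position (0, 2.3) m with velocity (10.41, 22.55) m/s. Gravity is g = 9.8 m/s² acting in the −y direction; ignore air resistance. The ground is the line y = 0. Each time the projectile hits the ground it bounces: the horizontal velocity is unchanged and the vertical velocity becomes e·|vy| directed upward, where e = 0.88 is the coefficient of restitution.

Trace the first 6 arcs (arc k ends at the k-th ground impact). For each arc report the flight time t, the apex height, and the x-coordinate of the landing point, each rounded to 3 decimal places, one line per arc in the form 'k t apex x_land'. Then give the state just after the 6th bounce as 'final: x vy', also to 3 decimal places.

1 4.702 28.244 48.946
2 4.225 21.872 92.934
3 3.718 16.938 131.643
4 3.272 13.117 165.707
5 2.880 10.158 195.683
6 2.534 7.866 222.062
final: 222.062 10.927

Arc 1: start y=2.300, vy=22.550 → t=4.702, apex=28.244, x_land=48.946, impact vy=-23.528
  bounce: vy ← 0.88·23.528 = 20.705
Arc 2: start y=0.000, vy=20.705 → t=4.225, apex=21.872, x_land=92.934, impact vy=-20.705
  bounce: vy ← 0.88·20.705 = 18.220
Arc 3: start y=0.000, vy=18.220 → t=3.718, apex=16.938, x_land=131.643, impact vy=-18.220
  bounce: vy ← 0.88·18.220 = 16.034
Arc 4: start y=0.000, vy=16.034 → t=3.272, apex=13.117, x_land=165.707, impact vy=-16.034
  bounce: vy ← 0.88·16.034 = 14.110
Arc 5: start y=0.000, vy=14.110 → t=2.880, apex=10.158, x_land=195.683, impact vy=-14.110
  bounce: vy ← 0.88·14.110 = 12.417
Arc 6: start y=0.000, vy=12.417 → t=2.534, apex=7.866, x_land=222.062, impact vy=-12.417
  bounce: vy ← 0.88·12.417 = 10.927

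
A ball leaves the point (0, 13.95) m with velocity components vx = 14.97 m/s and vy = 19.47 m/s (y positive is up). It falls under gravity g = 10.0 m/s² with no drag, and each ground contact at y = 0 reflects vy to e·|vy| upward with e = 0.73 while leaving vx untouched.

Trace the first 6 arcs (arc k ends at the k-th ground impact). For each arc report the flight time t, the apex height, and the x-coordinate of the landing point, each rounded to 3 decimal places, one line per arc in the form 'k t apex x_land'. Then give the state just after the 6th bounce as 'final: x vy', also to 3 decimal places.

Arc 1: start y=13.950, vy=19.470 → t=4.512, apex=32.904, x_land=67.549, impact vy=-25.653
  bounce: vy ← 0.73·25.653 = 18.727
Arc 2: start y=0.000, vy=18.727 → t=3.745, apex=17.535, x_land=123.617, impact vy=-18.727
  bounce: vy ← 0.73·18.727 = 13.671
Arc 3: start y=0.000, vy=13.671 → t=2.734, apex=9.344, x_land=164.547, impact vy=-13.671
  bounce: vy ← 0.73·13.671 = 9.979
Arc 4: start y=0.000, vy=9.979 → t=1.996, apex=4.980, x_land=194.425, impact vy=-9.979
  bounce: vy ← 0.73·9.979 = 7.285
Arc 5: start y=0.000, vy=7.285 → t=1.457, apex=2.654, x_land=216.237, impact vy=-7.285
  bounce: vy ← 0.73·7.285 = 5.318
Arc 6: start y=0.000, vy=5.318 → t=1.064, apex=1.414, x_land=232.159, impact vy=-5.318
  bounce: vy ← 0.73·5.318 = 3.882

1 4.512 32.904 67.549
2 3.745 17.535 123.617
3 2.734 9.344 164.547
4 1.996 4.980 194.425
5 1.457 2.654 216.237
6 1.064 1.414 232.159
final: 232.159 3.882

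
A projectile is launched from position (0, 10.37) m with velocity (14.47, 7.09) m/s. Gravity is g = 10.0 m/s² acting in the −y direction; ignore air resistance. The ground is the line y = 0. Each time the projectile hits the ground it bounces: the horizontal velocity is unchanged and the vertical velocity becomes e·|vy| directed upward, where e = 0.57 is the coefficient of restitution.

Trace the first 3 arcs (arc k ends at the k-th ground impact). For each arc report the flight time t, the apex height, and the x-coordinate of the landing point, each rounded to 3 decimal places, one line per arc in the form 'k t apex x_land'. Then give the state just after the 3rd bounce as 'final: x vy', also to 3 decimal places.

1 2.314 12.883 33.487
2 1.830 4.186 59.966
3 1.043 1.360 75.059
final: 75.059 2.973

Arc 1: start y=10.370, vy=7.090 → t=2.314, apex=12.883, x_land=33.487, impact vy=-16.052
  bounce: vy ← 0.57·16.052 = 9.150
Arc 2: start y=0.000, vy=9.150 → t=1.830, apex=4.186, x_land=59.966, impact vy=-9.150
  bounce: vy ← 0.57·9.150 = 5.215
Arc 3: start y=0.000, vy=5.215 → t=1.043, apex=1.360, x_land=75.059, impact vy=-5.215
  bounce: vy ← 0.57·5.215 = 2.973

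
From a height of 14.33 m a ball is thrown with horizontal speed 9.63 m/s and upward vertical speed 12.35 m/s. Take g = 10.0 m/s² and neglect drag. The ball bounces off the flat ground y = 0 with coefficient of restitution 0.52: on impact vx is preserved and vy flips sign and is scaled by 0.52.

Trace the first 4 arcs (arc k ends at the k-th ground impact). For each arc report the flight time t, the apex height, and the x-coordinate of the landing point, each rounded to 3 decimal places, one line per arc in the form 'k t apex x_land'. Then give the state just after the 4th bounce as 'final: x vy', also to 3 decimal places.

Arc 1: start y=14.330, vy=12.350 → t=3.331, apex=21.956, x_land=32.073, impact vy=-20.955
  bounce: vy ← 0.52·20.955 = 10.897
Arc 2: start y=0.000, vy=10.897 → t=2.179, apex=5.937, x_land=53.060, impact vy=-10.897
  bounce: vy ← 0.52·10.897 = 5.666
Arc 3: start y=0.000, vy=5.666 → t=1.133, apex=1.605, x_land=63.973, impact vy=-5.666
  bounce: vy ← 0.52·5.666 = 2.946
Arc 4: start y=0.000, vy=2.946 → t=0.589, apex=0.434, x_land=69.648, impact vy=-2.946
  bounce: vy ← 0.52·2.946 = 1.532

1 3.331 21.956 32.073
2 2.179 5.937 53.060
3 1.133 1.605 63.973
4 0.589 0.434 69.648
final: 69.648 1.532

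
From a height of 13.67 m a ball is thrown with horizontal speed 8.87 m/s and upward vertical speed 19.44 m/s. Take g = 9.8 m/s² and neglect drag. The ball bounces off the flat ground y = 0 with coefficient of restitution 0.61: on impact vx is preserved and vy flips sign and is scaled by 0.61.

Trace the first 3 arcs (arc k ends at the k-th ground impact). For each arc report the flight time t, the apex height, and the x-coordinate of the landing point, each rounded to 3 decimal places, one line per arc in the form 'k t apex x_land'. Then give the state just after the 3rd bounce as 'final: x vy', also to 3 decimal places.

1 4.577 32.951 40.597
2 3.164 12.261 68.659
3 1.930 4.562 85.777
final: 85.777 5.768

Arc 1: start y=13.670, vy=19.440 → t=4.577, apex=32.951, x_land=40.597, impact vy=-25.413
  bounce: vy ← 0.61·25.413 = 15.502
Arc 2: start y=0.000, vy=15.502 → t=3.164, apex=12.261, x_land=68.659, impact vy=-15.502
  bounce: vy ← 0.61·15.502 = 9.456
Arc 3: start y=0.000, vy=9.456 → t=1.930, apex=4.562, x_land=85.777, impact vy=-9.456
  bounce: vy ← 0.61·9.456 = 5.768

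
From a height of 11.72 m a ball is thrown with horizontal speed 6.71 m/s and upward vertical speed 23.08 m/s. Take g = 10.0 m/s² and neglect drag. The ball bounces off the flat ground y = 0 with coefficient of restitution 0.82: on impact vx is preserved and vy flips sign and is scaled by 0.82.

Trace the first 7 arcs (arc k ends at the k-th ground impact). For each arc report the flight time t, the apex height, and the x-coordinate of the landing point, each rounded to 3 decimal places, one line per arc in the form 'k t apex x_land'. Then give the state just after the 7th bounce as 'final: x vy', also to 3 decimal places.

1 5.078 38.354 34.071
2 4.542 25.789 64.549
3 3.725 17.341 89.541
4 3.054 11.660 110.035
5 2.504 7.840 126.839
6 2.054 5.272 140.619
7 1.684 3.545 151.919
final: 151.919 6.904

Arc 1: start y=11.720, vy=23.080 → t=5.078, apex=38.354, x_land=34.071, impact vy=-27.696
  bounce: vy ← 0.82·27.696 = 22.711
Arc 2: start y=0.000, vy=22.711 → t=4.542, apex=25.789, x_land=64.549, impact vy=-22.711
  bounce: vy ← 0.82·22.711 = 18.623
Arc 3: start y=0.000, vy=18.623 → t=3.725, apex=17.341, x_land=89.541, impact vy=-18.623
  bounce: vy ← 0.82·18.623 = 15.271
Arc 4: start y=0.000, vy=15.271 → t=3.054, apex=11.660, x_land=110.035, impact vy=-15.271
  bounce: vy ← 0.82·15.271 = 12.522
Arc 5: start y=0.000, vy=12.522 → t=2.504, apex=7.840, x_land=126.839, impact vy=-12.522
  bounce: vy ← 0.82·12.522 = 10.268
Arc 6: start y=0.000, vy=10.268 → t=2.054, apex=5.272, x_land=140.619, impact vy=-10.268
  bounce: vy ← 0.82·10.268 = 8.420
Arc 7: start y=0.000, vy=8.420 → t=1.684, apex=3.545, x_land=151.919, impact vy=-8.420
  bounce: vy ← 0.82·8.420 = 6.904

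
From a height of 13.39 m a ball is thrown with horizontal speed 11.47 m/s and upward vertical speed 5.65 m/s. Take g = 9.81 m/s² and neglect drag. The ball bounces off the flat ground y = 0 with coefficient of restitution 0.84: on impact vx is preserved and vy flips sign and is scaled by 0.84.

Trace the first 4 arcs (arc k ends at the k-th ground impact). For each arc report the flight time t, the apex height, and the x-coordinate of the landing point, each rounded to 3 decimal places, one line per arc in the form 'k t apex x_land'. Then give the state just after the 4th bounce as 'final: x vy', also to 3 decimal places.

1 2.326 15.017 26.676
2 2.940 10.596 60.392
3 2.469 7.477 88.714
4 2.074 5.275 112.505
final: 112.505 8.546

Arc 1: start y=13.390, vy=5.650 → t=2.326, apex=15.017, x_land=26.676, impact vy=-17.165
  bounce: vy ← 0.84·17.165 = 14.419
Arc 2: start y=0.000, vy=14.419 → t=2.940, apex=10.596, x_land=60.392, impact vy=-14.419
  bounce: vy ← 0.84·14.419 = 12.112
Arc 3: start y=0.000, vy=12.112 → t=2.469, apex=7.477, x_land=88.714, impact vy=-12.112
  bounce: vy ← 0.84·12.112 = 10.174
Arc 4: start y=0.000, vy=10.174 → t=2.074, apex=5.275, x_land=112.505, impact vy=-10.174
  bounce: vy ← 0.84·10.174 = 8.546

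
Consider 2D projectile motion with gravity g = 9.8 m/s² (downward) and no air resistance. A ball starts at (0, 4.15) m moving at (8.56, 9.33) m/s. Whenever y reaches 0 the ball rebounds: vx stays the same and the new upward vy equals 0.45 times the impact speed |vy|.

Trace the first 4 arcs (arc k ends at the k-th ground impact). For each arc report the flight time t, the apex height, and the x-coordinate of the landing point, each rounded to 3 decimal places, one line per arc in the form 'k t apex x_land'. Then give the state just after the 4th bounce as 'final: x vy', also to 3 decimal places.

Arc 1: start y=4.150, vy=9.330 → t=2.276, apex=8.591, x_land=19.484, impact vy=-12.976
  bounce: vy ← 0.45·12.976 = 5.839
Arc 2: start y=0.000, vy=5.839 → t=1.192, apex=1.740, x_land=29.685, impact vy=-5.839
  bounce: vy ← 0.45·5.839 = 2.628
Arc 3: start y=0.000, vy=2.628 → t=0.536, apex=0.352, x_land=34.276, impact vy=-2.628
  bounce: vy ← 0.45·2.628 = 1.182
Arc 4: start y=0.000, vy=1.182 → t=0.241, apex=0.071, x_land=36.341, impact vy=-1.182
  bounce: vy ← 0.45·1.182 = 0.532

1 2.276 8.591 19.484
2 1.192 1.740 29.685
3 0.536 0.352 34.276
4 0.241 0.071 36.341
final: 36.341 0.532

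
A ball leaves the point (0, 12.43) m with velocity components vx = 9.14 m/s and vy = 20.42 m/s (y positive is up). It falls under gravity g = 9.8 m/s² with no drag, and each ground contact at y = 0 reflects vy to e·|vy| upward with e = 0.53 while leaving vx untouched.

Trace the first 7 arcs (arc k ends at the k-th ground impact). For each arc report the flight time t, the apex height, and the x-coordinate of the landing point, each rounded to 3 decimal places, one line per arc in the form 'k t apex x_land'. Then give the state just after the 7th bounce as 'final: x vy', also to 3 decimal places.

1 4.706 33.704 43.016
2 2.780 9.468 68.426
3 1.473 2.659 81.893
4 0.781 0.747 89.030
5 0.414 0.210 92.813
6 0.219 0.059 94.818
7 0.116 0.017 95.881
final: 95.881 0.302

Arc 1: start y=12.430, vy=20.420 → t=4.706, apex=33.704, x_land=43.016, impact vy=-25.702
  bounce: vy ← 0.53·25.702 = 13.622
Arc 2: start y=0.000, vy=13.622 → t=2.780, apex=9.468, x_land=68.426, impact vy=-13.622
  bounce: vy ← 0.53·13.622 = 7.220
Arc 3: start y=0.000, vy=7.220 → t=1.473, apex=2.659, x_land=81.893, impact vy=-7.220
  bounce: vy ← 0.53·7.220 = 3.826
Arc 4: start y=0.000, vy=3.826 → t=0.781, apex=0.747, x_land=89.030, impact vy=-3.826
  bounce: vy ← 0.53·3.826 = 2.028
Arc 5: start y=0.000, vy=2.028 → t=0.414, apex=0.210, x_land=92.813, impact vy=-2.028
  bounce: vy ← 0.53·2.028 = 1.075
Arc 6: start y=0.000, vy=1.075 → t=0.219, apex=0.059, x_land=94.818, impact vy=-1.075
  bounce: vy ← 0.53·1.075 = 0.570
Arc 7: start y=0.000, vy=0.570 → t=0.116, apex=0.017, x_land=95.881, impact vy=-0.570
  bounce: vy ← 0.53·0.570 = 0.302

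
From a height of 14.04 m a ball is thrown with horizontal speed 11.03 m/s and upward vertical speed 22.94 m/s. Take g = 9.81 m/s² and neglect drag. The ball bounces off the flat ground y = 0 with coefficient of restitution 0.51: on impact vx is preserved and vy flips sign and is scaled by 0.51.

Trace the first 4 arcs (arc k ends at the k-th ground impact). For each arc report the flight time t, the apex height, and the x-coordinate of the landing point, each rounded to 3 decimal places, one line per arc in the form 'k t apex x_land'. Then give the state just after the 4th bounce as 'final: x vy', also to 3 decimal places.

Arc 1: start y=14.040, vy=22.940 → t=5.225, apex=40.862, x_land=57.629, impact vy=-28.314
  bounce: vy ← 0.51·28.314 = 14.440
Arc 2: start y=0.000, vy=14.440 → t=2.944, apex=10.628, x_land=90.101, impact vy=-14.440
  bounce: vy ← 0.51·14.440 = 7.365
Arc 3: start y=0.000, vy=7.365 → t=1.501, apex=2.764, x_land=106.662, impact vy=-7.365
  bounce: vy ← 0.51·7.365 = 3.756
Arc 4: start y=0.000, vy=3.756 → t=0.766, apex=0.719, x_land=115.108, impact vy=-3.756
  bounce: vy ← 0.51·3.756 = 1.916

1 5.225 40.862 57.629
2 2.944 10.628 90.101
3 1.501 2.764 106.662
4 0.766 0.719 115.108
final: 115.108 1.916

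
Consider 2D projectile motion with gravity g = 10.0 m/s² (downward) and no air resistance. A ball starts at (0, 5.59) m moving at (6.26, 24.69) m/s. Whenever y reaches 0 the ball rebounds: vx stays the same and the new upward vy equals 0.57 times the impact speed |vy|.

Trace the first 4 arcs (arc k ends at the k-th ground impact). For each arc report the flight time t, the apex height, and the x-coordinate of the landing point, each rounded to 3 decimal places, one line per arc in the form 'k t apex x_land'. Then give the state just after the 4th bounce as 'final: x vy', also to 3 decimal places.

1 5.155 36.070 32.270
2 3.062 11.719 51.437
3 1.745 3.808 62.363
4 0.995 1.237 68.590
final: 68.590 2.835

Arc 1: start y=5.590, vy=24.690 → t=5.155, apex=36.070, x_land=32.270, impact vy=-26.859
  bounce: vy ← 0.57·26.859 = 15.310
Arc 2: start y=0.000, vy=15.310 → t=3.062, apex=11.719, x_land=51.437, impact vy=-15.310
  bounce: vy ← 0.57·15.310 = 8.726
Arc 3: start y=0.000, vy=8.726 → t=1.745, apex=3.808, x_land=62.363, impact vy=-8.726
  bounce: vy ← 0.57·8.726 = 4.974
Arc 4: start y=0.000, vy=4.974 → t=0.995, apex=1.237, x_land=68.590, impact vy=-4.974
  bounce: vy ← 0.57·4.974 = 2.835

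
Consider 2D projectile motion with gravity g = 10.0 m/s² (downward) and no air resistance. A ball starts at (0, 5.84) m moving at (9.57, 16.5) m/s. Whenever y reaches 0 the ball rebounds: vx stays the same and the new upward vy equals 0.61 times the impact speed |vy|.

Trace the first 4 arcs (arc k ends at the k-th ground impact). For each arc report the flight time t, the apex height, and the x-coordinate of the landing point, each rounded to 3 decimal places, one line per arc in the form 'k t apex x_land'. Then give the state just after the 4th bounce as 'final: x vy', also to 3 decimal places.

Arc 1: start y=5.840, vy=16.500 → t=3.622, apex=19.453, x_land=34.667, impact vy=-19.724
  bounce: vy ← 0.61·19.724 = 12.032
Arc 2: start y=0.000, vy=12.032 → t=2.406, apex=7.238, x_land=57.696, impact vy=-12.032
  bounce: vy ← 0.61·12.032 = 7.339
Arc 3: start y=0.000, vy=7.339 → t=1.468, apex=2.693, x_land=71.743, impact vy=-7.339
  bounce: vy ← 0.61·7.339 = 4.477
Arc 4: start y=0.000, vy=4.477 → t=0.895, apex=1.002, x_land=80.312, impact vy=-4.477
  bounce: vy ← 0.61·4.477 = 2.731

1 3.622 19.453 34.667
2 2.406 7.238 57.696
3 1.468 2.693 71.743
4 0.895 1.002 80.312
final: 80.312 2.731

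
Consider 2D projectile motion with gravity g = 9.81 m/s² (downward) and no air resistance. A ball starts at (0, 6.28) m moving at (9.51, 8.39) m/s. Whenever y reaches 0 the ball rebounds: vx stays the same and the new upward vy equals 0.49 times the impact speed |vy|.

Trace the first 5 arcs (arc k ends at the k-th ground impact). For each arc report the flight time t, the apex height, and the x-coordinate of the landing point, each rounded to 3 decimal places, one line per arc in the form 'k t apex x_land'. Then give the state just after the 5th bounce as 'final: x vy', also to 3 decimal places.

1 2.274 9.868 21.622
2 1.390 2.369 34.841
3 0.681 0.569 41.318
4 0.334 0.137 44.492
5 0.164 0.033 46.047
final: 46.047 0.393

Arc 1: start y=6.280, vy=8.390 → t=2.274, apex=9.868, x_land=21.622, impact vy=-13.914
  bounce: vy ← 0.49·13.914 = 6.818
Arc 2: start y=0.000, vy=6.818 → t=1.390, apex=2.369, x_land=34.841, impact vy=-6.818
  bounce: vy ← 0.49·6.818 = 3.341
Arc 3: start y=0.000, vy=3.341 → t=0.681, apex=0.569, x_land=41.318, impact vy=-3.341
  bounce: vy ← 0.49·3.341 = 1.637
Arc 4: start y=0.000, vy=1.637 → t=0.334, apex=0.137, x_land=44.492, impact vy=-1.637
  bounce: vy ← 0.49·1.637 = 0.802
Arc 5: start y=0.000, vy=0.802 → t=0.164, apex=0.033, x_land=46.047, impact vy=-0.802
  bounce: vy ← 0.49·0.802 = 0.393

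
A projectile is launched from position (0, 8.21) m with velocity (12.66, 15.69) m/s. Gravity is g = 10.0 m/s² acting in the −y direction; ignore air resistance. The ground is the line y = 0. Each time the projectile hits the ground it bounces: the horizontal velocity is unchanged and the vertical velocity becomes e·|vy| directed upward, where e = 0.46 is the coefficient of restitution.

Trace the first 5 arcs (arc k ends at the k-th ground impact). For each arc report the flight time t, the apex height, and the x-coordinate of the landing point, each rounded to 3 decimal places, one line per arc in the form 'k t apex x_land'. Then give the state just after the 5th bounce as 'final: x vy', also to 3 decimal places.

Arc 1: start y=8.210, vy=15.690 → t=3.595, apex=20.519, x_land=45.510, impact vy=-20.258
  bounce: vy ← 0.46·20.258 = 9.319
Arc 2: start y=0.000, vy=9.319 → t=1.864, apex=4.342, x_land=69.104, impact vy=-9.319
  bounce: vy ← 0.46·9.319 = 4.287
Arc 3: start y=0.000, vy=4.287 → t=0.857, apex=0.919, x_land=79.958, impact vy=-4.287
  bounce: vy ← 0.46·4.287 = 1.972
Arc 4: start y=0.000, vy=1.972 → t=0.394, apex=0.194, x_land=84.951, impact vy=-1.972
  bounce: vy ← 0.46·1.972 = 0.907
Arc 5: start y=0.000, vy=0.907 → t=0.181, apex=0.041, x_land=87.247, impact vy=-0.907
  bounce: vy ← 0.46·0.907 = 0.417

1 3.595 20.519 45.510
2 1.864 4.342 69.104
3 0.857 0.919 79.958
4 0.394 0.194 84.951
5 0.181 0.041 87.247
final: 87.247 0.417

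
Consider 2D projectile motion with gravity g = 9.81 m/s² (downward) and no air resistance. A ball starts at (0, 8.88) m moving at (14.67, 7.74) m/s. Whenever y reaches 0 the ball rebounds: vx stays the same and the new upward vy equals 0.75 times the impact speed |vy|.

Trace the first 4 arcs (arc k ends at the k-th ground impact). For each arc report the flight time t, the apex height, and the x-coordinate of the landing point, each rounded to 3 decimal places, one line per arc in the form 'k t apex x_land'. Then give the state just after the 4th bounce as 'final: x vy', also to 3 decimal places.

1 2.349 11.933 34.456
2 2.340 6.713 68.779
3 1.755 3.776 94.521
4 1.316 2.124 113.828
final: 113.828 4.841

Arc 1: start y=8.880, vy=7.740 → t=2.349, apex=11.933, x_land=34.456, impact vy=-15.301
  bounce: vy ← 0.75·15.301 = 11.476
Arc 2: start y=0.000, vy=11.476 → t=2.340, apex=6.713, x_land=68.779, impact vy=-11.476
  bounce: vy ← 0.75·11.476 = 8.607
Arc 3: start y=0.000, vy=8.607 → t=1.755, apex=3.776, x_land=94.521, impact vy=-8.607
  bounce: vy ← 0.75·8.607 = 6.455
Arc 4: start y=0.000, vy=6.455 → t=1.316, apex=2.124, x_land=113.828, impact vy=-6.455
  bounce: vy ← 0.75·6.455 = 4.841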